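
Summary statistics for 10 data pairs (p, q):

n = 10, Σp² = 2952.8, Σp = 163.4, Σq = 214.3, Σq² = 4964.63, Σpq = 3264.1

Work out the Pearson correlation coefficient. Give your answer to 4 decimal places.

r = (nΣpq − ΣpΣq) / √[(nΣp² − (Σp)²)(nΣq² − (Σq)²)]
Numerator: 10×3264.1 − 163.4×214.3 = -2375.62
Denominator: √[(29528 − 26699.56)(49646.3 − 45924.49)] = √[2828.44 × 3721.81] = 3244.5210
r = -2375.62 / 3244.5210 ≈ -0.7322

-0.7322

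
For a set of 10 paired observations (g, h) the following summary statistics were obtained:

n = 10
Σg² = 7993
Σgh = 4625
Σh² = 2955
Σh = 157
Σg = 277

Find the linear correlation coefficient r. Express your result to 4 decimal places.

0.6971

r = (nΣgh − ΣgΣh) / √[(nΣg² − (Σg)²)(nΣh² − (Σh)²)]
Numerator: 10×4625 − 277×157 = 2761
Denominator: √[(79930 − 76729)(29550 − 24649)] = √[3201 × 4901] = 3960.8207
r = 2761 / 3960.8207 ≈ 0.6971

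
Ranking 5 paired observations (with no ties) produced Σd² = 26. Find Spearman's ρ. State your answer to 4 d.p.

ρ = 1 − 6Σd² / [n(n²−1)] = 1 − 6×26 / (5×24)
  = 1 − 156/120 = 1 − 1.30000 ≈ -0.3000

-0.3000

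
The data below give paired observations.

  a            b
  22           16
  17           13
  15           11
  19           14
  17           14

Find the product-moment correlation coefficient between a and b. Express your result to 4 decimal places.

0.9363

n = 5, Σa = 90, Σb = 68, Σa² = 1648, Σb² = 938, Σab = 1242
nΣab − ΣaΣb = 6210 − 6120 = 90
nΣa² − (Σa)² = 8240 − 8100 = 140; nΣb² − (Σb)² = 4690 − 4624 = 66
r = 90 / √(140 × 66) = 90 / 96.1249 ≈ 0.9363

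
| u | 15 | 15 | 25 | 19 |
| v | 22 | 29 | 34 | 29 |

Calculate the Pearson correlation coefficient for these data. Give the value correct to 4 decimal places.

0.8150

n = 4, Σu = 74, Σv = 114, Σu² = 1436, Σv² = 3322, Σuv = 2166
nΣuv − ΣuΣv = 8664 − 8436 = 228
nΣu² − (Σu)² = 5744 − 5476 = 268; nΣv² − (Σv)² = 13288 − 12996 = 292
r = 228 / √(268 × 292) = 228 / 279.7427 ≈ 0.8150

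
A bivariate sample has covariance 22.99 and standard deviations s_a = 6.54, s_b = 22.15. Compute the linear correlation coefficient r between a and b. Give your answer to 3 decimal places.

0.159

r = Cov(a,b) / (s_a · s_b) = 22.99 / (6.54 × 22.15)
  = 22.99 / 144.8610 ≈ 0.159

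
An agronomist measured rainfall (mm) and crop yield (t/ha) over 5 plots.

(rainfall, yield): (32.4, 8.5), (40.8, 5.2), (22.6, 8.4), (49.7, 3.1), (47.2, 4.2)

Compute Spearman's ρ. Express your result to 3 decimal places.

Rank rainfall: 2, 3, 1, 5, 4
Rank yield: 5, 3, 4, 1, 2
d = rank(rainfall) − rank(yield): -3, 0, -3, 4, 2; Σd² = 38
ρ = 1 − 6Σd² / [n(n²−1)] = 1 − 6×38 / (5×24) = 1 − 228/120 ≈ -0.900

-0.900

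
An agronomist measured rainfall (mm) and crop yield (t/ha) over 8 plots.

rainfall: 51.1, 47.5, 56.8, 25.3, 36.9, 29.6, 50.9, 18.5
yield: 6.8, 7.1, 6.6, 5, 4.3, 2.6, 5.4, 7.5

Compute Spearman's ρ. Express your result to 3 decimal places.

Rank rainfall: 7, 5, 8, 2, 4, 3, 6, 1
Rank yield: 6, 7, 5, 3, 2, 1, 4, 8
d = rank(rainfall) − rank(yield): 1, -2, 3, -1, 2, 2, 2, -7; Σd² = 76
ρ = 1 − 6Σd² / [n(n²−1)] = 1 − 6×76 / (8×63) = 1 − 456/504 ≈ 0.095

0.095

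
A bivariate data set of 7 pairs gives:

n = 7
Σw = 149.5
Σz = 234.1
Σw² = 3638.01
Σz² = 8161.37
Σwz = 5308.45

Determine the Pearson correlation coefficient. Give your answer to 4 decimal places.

0.8027

r = (nΣwz − ΣwΣz) / √[(nΣw² − (Σw)²)(nΣz² − (Σz)²)]
Numerator: 7×5308.45 − 149.5×234.1 = 2161.2
Denominator: √[(25466.07 − 22350.25)(57129.59 − 54802.81)] = √[3115.82 × 2326.78] = 2692.5504
r = 2161.2 / 2692.5504 ≈ 0.8027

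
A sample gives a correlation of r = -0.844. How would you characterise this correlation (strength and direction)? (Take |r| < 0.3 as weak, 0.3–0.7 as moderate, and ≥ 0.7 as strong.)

r = -0.844 < 0 so the relationship is negative.
|r| = 0.844, which falls in the strong range.

strong negative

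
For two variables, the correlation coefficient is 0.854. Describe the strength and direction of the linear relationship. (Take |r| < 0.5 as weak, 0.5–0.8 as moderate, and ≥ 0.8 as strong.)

strong positive

r = 0.854 > 0 so the relationship is positive.
|r| = 0.854, which falls in the strong range.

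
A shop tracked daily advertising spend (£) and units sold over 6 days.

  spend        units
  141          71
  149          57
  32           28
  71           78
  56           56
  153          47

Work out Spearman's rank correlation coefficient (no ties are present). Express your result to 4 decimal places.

0.2000

Rank spend: 4, 5, 1, 3, 2, 6
Rank units: 5, 4, 1, 6, 3, 2
d = rank(spend) − rank(units): -1, 1, 0, -3, -1, 4; Σd² = 28
ρ = 1 − 6Σd² / [n(n²−1)] = 1 − 6×28 / (6×35) = 1 − 168/210 ≈ 0.2000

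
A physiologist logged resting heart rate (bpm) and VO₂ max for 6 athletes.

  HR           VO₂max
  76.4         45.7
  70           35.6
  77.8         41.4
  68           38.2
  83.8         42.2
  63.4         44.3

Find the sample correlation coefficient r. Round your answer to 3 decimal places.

0.207

n = 6, Σx = 439.4, Σy = 247.4, Σx² = 32455.8, Σy² = 10272.38, Σxy = 18146.98
nΣxy − ΣxΣy = 108881.88 − 108707.56 = 174.32
nΣx² − (Σx)² = 194734.8 − 193072.36 = 1662.44; nΣy² − (Σy)² = 61634.28 − 61206.76 = 427.52
r = 174.32 / √(1662.44 × 427.52) = 174.32 / 843.0459 ≈ 0.207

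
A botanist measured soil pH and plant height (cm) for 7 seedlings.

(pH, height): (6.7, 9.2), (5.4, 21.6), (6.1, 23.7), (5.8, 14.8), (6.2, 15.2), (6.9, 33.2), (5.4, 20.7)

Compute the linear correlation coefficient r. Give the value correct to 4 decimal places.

0.1287

n = 7, Σx = 42.5, Σy = 138.4, Σx² = 260.11, Σy² = 3093.7, Σxy = 843.79
nΣxy − ΣxΣy = 5906.53 − 5882 = 24.53
nΣx² − (Σx)² = 1820.77 − 1806.25 = 14.52; nΣy² − (Σy)² = 21655.9 − 19154.56 = 2501.34
r = 24.53 / √(14.52 × 2501.34) = 24.53 / 190.5766 ≈ 0.1287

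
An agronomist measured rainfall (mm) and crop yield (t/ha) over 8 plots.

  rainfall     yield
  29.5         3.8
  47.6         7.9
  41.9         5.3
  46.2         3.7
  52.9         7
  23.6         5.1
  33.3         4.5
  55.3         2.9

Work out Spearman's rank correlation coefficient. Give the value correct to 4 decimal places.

0.0000

Rank rainfall: 2, 6, 4, 5, 7, 1, 3, 8
Rank yield: 3, 8, 6, 2, 7, 5, 4, 1
d = rank(rainfall) − rank(yield): -1, -2, -2, 3, 0, -4, -1, 7; Σd² = 84
ρ = 1 − 6Σd² / [n(n²−1)] = 1 − 6×84 / (8×63) = 1 − 504/504 ≈ 0.0000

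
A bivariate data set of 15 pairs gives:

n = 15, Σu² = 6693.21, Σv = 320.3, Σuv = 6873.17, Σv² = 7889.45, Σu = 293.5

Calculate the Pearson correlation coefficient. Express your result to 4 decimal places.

r = (nΣuv − ΣuΣv) / √[(nΣu² − (Σu)²)(nΣv² − (Σv)²)]
Numerator: 15×6873.17 − 293.5×320.3 = 9089.5
Denominator: √[(100398.15 − 86142.25)(118341.75 − 102592.09)] = √[14255.9 × 15749.66] = 14984.1776
r = 9089.5 / 14984.1776 ≈ 0.6066

0.6066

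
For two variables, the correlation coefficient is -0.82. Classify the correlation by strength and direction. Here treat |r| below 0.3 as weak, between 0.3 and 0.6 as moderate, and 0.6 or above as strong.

strong negative

r = -0.82 < 0 so the relationship is negative.
|r| = 0.82, which falls in the strong range.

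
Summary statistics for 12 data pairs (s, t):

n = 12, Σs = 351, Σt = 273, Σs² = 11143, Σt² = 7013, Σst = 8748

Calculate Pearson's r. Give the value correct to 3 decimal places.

r = (nΣst − ΣsΣt) / √[(nΣs² − (Σs)²)(nΣt² − (Σt)²)]
Numerator: 12×8748 − 351×273 = 9153
Denominator: √[(133716 − 123201)(84156 − 74529)] = √[10515 × 9627] = 10061.2079
r = 9153 / 10061.2079 ≈ 0.910

0.910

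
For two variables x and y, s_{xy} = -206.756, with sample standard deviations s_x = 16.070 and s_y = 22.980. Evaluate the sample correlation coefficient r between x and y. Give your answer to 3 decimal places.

-0.560

r = Cov(x,y) / (s_x · s_y) = -206.756 / (16.070 × 22.980)
  = -206.756 / 369.2886 ≈ -0.560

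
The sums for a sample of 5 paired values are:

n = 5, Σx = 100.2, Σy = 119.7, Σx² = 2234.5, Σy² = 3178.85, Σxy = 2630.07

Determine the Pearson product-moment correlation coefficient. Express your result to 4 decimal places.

r = (nΣxy − ΣxΣy) / √[(nΣx² − (Σx)²)(nΣy² − (Σy)²)]
Numerator: 5×2630.07 − 100.2×119.7 = 1156.41
Denominator: √[(11172.5 − 10040.04)(15894.25 − 14328.09)] = √[1132.46 × 1566.16] = 1331.7708
r = 1156.41 / 1331.7708 ≈ 0.8683

0.8683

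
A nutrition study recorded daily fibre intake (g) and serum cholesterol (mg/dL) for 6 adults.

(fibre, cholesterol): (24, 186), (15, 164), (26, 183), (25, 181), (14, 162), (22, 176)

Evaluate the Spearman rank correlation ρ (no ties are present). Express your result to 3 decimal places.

Rank fibre: 4, 2, 6, 5, 1, 3
Rank cholesterol: 6, 2, 5, 4, 1, 3
d = rank(fibre) − rank(cholesterol): -2, 0, 1, 1, 0, 0; Σd² = 6
ρ = 1 − 6Σd² / [n(n²−1)] = 1 − 6×6 / (6×35) = 1 − 36/210 ≈ 0.829

0.829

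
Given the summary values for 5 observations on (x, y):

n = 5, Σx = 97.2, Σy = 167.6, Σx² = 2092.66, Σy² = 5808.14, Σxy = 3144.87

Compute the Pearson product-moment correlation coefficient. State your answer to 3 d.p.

-0.576

r = (nΣxy − ΣxΣy) / √[(nΣx² − (Σx)²)(nΣy² − (Σy)²)]
Numerator: 5×3144.87 − 97.2×167.6 = -566.37
Denominator: √[(10463.3 − 9447.84)(29040.7 − 28089.76)] = √[1015.46 × 950.94] = 982.6706
r = -566.37 / 982.6706 ≈ -0.576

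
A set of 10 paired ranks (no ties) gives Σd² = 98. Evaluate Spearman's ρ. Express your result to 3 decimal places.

0.406

ρ = 1 − 6Σd² / [n(n²−1)] = 1 − 6×98 / (10×99)
  = 1 − 588/990 = 1 − 0.5939 ≈ 0.406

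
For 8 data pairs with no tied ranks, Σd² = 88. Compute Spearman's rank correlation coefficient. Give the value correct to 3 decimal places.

-0.048

ρ = 1 − 6Σd² / [n(n²−1)] = 1 − 6×88 / (8×63)
  = 1 − 528/504 = 1 − 1.0476 ≈ -0.048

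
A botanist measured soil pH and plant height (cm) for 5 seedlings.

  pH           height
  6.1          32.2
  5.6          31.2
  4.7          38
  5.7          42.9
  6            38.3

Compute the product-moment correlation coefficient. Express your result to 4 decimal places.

-0.2004

n = 5, Σx = 28.1, Σy = 182.6, Σx² = 159.15, Σy² = 6761.58, Σxy = 1024.07
nΣxy − ΣxΣy = 5120.35 − 5131.06 = -10.71
nΣx² − (Σx)² = 795.75 − 789.61 = 6.14; nΣy² − (Σy)² = 33807.9 − 33342.76 = 465.14
r = -10.71 / √(6.14 × 465.14) = -10.71 / 53.4412 ≈ -0.2004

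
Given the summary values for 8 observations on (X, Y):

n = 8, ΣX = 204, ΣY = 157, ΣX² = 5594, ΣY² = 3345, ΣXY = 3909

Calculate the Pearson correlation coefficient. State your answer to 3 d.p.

r = (nΣXY − ΣXΣY) / √[(nΣX² − (ΣX)²)(nΣY² − (ΣY)²)]
Numerator: 8×3909 − 204×157 = -756
Denominator: √[(44752 − 41616)(26760 − 24649)] = √[3136 × 2111] = 2572.9547
r = -756 / 2572.9547 ≈ -0.294

-0.294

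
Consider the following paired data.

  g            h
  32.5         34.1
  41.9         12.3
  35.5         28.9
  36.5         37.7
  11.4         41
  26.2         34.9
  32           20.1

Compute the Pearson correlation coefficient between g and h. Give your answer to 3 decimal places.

-0.658

n = 7, Σg = 216, Σh = 209, Σg² = 7244.76, Σh² = 6873.62, Σgh = 6050.6
nΣgh − ΣgΣh = 42354.2 − 45144 = -2789.8
nΣg² − (Σg)² = 50713.32 − 46656 = 4057.32; nΣh² − (Σh)² = 48115.34 − 43681 = 4434.34
r = -2789.8 / √(4057.32 × 4434.34) = -2789.8 / 4241.6431 ≈ -0.658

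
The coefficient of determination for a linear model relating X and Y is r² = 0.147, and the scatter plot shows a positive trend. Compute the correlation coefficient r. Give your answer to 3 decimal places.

|r| = √0.147 = 0.383
The association is positive, so r = 0.383.

0.383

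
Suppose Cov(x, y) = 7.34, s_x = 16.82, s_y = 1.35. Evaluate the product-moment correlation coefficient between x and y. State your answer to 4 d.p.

0.3232

r = Cov(x,y) / (s_x · s_y) = 7.34 / (16.82 × 1.35)
  = 7.34 / 22.7070 ≈ 0.3232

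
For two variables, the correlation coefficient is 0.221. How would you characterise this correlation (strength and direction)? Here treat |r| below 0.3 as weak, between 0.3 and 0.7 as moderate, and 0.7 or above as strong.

r = 0.221 > 0 so the relationship is positive.
|r| = 0.221, which falls in the weak range.

weak positive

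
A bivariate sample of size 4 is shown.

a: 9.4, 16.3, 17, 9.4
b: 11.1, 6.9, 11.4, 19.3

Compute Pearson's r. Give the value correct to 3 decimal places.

-0.649

n = 4, Σa = 52.1, Σb = 48.7, Σa² = 731.41, Σb² = 673.27, Σab = 592.03
nΣab − ΣaΣb = 2368.12 − 2537.27 = -169.15
nΣa² − (Σa)² = 2925.64 − 2714.41 = 211.23; nΣb² − (Σb)² = 2693.08 − 2371.69 = 321.39
r = -169.15 / √(211.23 × 321.39) = -169.15 / 260.5517 ≈ -0.649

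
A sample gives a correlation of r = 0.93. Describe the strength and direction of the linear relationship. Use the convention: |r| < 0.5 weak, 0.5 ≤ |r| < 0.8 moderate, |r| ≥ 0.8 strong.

strong positive

r = 0.93 > 0 so the relationship is positive.
|r| = 0.93, which falls in the strong range.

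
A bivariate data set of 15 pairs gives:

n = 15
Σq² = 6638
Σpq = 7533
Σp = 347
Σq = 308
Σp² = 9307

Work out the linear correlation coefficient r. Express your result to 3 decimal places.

r = (nΣpq − ΣpΣq) / √[(nΣp² − (Σp)²)(nΣq² − (Σq)²)]
Numerator: 15×7533 − 347×308 = 6119
Denominator: √[(139605 − 120409)(99570 − 94864)] = √[19196 × 4706] = 9504.5450
r = 6119 / 9504.5450 ≈ 0.644

0.644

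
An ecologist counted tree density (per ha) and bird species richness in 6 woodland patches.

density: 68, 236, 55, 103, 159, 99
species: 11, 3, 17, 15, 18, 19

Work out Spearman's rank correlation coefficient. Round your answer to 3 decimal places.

-0.257

Rank density: 2, 6, 1, 4, 5, 3
Rank species: 2, 1, 4, 3, 5, 6
d = rank(density) − rank(species): 0, 5, -3, 1, 0, -3; Σd² = 44
ρ = 1 − 6Σd² / [n(n²−1)] = 1 − 6×44 / (6×35) = 1 − 264/210 ≈ -0.257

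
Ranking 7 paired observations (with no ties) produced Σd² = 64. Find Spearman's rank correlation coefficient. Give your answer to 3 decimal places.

-0.143

ρ = 1 − 6Σd² / [n(n²−1)] = 1 − 6×64 / (7×48)
  = 1 − 384/336 = 1 − 1.1429 ≈ -0.143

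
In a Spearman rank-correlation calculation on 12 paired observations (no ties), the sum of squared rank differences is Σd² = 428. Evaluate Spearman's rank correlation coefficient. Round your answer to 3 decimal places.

ρ = 1 − 6Σd² / [n(n²−1)] = 1 − 6×428 / (12×143)
  = 1 − 2568/1716 = 1 − 1.4965 ≈ -0.497

-0.497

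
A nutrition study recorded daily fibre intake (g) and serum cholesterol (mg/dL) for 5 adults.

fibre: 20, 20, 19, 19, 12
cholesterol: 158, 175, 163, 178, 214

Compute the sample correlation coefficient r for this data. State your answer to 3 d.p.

-0.930

n = 5, Σx = 90, Σy = 888, Σx² = 1666, Σy² = 159638, Σxy = 15707
nΣxy − ΣxΣy = 78535 − 79920 = -1385
nΣx² − (Σx)² = 8330 − 8100 = 230; nΣy² − (Σy)² = 798190 − 788544 = 9646
r = -1385 / √(230 × 9646) = -1385 / 1489.4898 ≈ -0.930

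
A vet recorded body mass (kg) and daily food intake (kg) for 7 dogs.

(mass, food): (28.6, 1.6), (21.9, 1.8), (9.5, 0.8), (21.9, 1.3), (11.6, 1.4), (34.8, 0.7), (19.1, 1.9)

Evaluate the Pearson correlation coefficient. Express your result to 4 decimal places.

-0.0767

n = 7, Σx = 147.4, Σy = 9.5, Σx² = 3577.84, Σy² = 14.19, Σxy = 198.14
nΣxy − ΣxΣy = 1386.98 − 1400.3 = -13.32
nΣx² − (Σx)² = 25044.88 − 21726.76 = 3318.12; nΣy² − (Σy)² = 99.33 − 90.25 = 9.08
r = -13.32 / √(3318.12 × 9.08) = -13.32 / 173.5757 ≈ -0.0767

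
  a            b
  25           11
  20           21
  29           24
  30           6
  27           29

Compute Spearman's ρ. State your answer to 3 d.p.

Rank a: 2, 1, 4, 5, 3
Rank b: 2, 3, 4, 1, 5
d = rank(a) − rank(b): 0, -2, 0, 4, -2; Σd² = 24
ρ = 1 − 6Σd² / [n(n²−1)] = 1 − 6×24 / (5×24) = 1 − 144/120 ≈ -0.200

-0.200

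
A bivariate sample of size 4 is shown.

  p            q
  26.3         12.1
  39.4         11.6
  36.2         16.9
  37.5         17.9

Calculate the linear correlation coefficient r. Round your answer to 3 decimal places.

n = 4, Σp = 139.4, Σq = 58.5, Σp² = 4960.74, Σq² = 886.99, Σpq = 2058.3
nΣpq − ΣpΣq = 8233.2 − 8154.9 = 78.3
nΣp² − (Σp)² = 19842.96 − 19432.36 = 410.6; nΣq² − (Σq)² = 3547.96 − 3422.25 = 125.71
r = 78.3 / √(410.6 × 125.71) = 78.3 / 227.1927 ≈ 0.345

0.345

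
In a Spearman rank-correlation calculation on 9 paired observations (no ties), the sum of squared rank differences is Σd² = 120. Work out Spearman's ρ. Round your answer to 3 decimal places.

0.000

ρ = 1 − 6Σd² / [n(n²−1)] = 1 − 6×120 / (9×80)
  = 1 − 720/720 = 1 − 1.0000 ≈ 0.000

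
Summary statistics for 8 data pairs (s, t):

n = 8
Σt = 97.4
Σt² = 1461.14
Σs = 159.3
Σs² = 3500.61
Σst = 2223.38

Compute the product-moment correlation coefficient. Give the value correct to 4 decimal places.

0.9440

r = (nΣst − ΣsΣt) / √[(nΣs² − (Σs)²)(nΣt² − (Σt)²)]
Numerator: 8×2223.38 − 159.3×97.4 = 2271.22
Denominator: √[(28004.88 − 25376.49)(11689.12 − 9486.76)] = √[2628.39 × 2202.36] = 2405.9636
r = 2271.22 / 2405.9636 ≈ 0.9440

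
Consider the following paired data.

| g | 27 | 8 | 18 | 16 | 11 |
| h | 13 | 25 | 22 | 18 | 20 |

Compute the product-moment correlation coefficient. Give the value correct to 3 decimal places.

-0.857

n = 5, Σg = 80, Σh = 98, Σg² = 1494, Σh² = 2002, Σgh = 1455
nΣgh − ΣgΣh = 7275 − 7840 = -565
nΣg² − (Σg)² = 7470 − 6400 = 1070; nΣh² − (Σh)² = 10010 − 9604 = 406
r = -565 / √(1070 × 406) = -565 / 659.1055 ≈ -0.857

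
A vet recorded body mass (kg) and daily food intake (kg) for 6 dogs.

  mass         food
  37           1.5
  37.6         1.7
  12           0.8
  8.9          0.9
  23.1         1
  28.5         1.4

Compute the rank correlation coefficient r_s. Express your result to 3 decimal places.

Rank mass: 5, 6, 2, 1, 3, 4
Rank food: 5, 6, 1, 2, 3, 4
d = rank(mass) − rank(food): 0, 0, 1, -1, 0, 0; Σd² = 2
ρ = 1 − 6Σd² / [n(n²−1)] = 1 − 6×2 / (6×35) = 1 − 12/210 ≈ 0.943

0.943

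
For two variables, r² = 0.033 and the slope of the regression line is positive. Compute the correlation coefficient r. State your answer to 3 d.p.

0.182

|r| = √0.033 = 0.182
The association is positive, so r = 0.182.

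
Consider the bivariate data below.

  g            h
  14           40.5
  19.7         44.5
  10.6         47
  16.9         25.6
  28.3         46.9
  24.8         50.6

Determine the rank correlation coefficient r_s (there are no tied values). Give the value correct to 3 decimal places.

0.257

Rank g: 2, 4, 1, 3, 6, 5
Rank h: 2, 3, 5, 1, 4, 6
d = rank(g) − rank(h): 0, 1, -4, 2, 2, -1; Σd² = 26
ρ = 1 − 6Σd² / [n(n²−1)] = 1 − 6×26 / (6×35) = 1 − 156/210 ≈ 0.257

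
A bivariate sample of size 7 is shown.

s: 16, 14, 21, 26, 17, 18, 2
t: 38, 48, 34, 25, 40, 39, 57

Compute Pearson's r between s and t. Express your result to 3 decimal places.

-0.966

n = 7, Σs = 114, Σt = 281, Σs² = 2186, Σt² = 11899, Σst = 4140
nΣst − ΣsΣt = 28980 − 32034 = -3054
nΣs² − (Σs)² = 15302 − 12996 = 2306; nΣt² − (Σt)² = 83293 − 78961 = 4332
r = -3054 / √(2306 × 4332) = -3054 / 3160.6316 ≈ -0.966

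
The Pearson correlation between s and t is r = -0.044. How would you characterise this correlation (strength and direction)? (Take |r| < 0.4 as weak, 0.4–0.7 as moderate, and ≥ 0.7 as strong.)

r = -0.044 < 0 so the relationship is negative.
|r| = 0.044, which falls in the weak range.

weak negative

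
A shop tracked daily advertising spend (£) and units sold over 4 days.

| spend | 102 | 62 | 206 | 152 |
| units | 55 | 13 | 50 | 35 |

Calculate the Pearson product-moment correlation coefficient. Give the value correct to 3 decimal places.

0.587

n = 4, Σx = 522, Σy = 153, Σx² = 79788, Σy² = 6919, Σxy = 22036
nΣxy − ΣxΣy = 88144 − 79866 = 8278
nΣx² − (Σx)² = 319152 − 272484 = 46668; nΣy² − (Σy)² = 27676 − 23409 = 4267
r = 8278 / √(46668 × 4267) = 8278 / 14111.4264 ≈ 0.587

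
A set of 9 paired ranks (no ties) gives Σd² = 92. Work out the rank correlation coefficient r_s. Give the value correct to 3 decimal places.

ρ = 1 − 6Σd² / [n(n²−1)] = 1 − 6×92 / (9×80)
  = 1 − 552/720 = 1 − 0.7667 ≈ 0.233

0.233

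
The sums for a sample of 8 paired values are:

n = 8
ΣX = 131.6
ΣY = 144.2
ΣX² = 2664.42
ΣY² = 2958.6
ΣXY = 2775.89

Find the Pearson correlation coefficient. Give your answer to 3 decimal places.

r = (nΣXY − ΣXΣY) / √[(nΣX² − (ΣX)²)(nΣY² − (ΣY)²)]
Numerator: 8×2775.89 − 131.6×144.2 = 3230.4
Denominator: √[(21315.36 − 17318.56)(23668.8 − 20793.64)] = √[3996.8 × 2875.16] = 3389.9026
r = 3230.4 / 3389.9026 ≈ 0.953

0.953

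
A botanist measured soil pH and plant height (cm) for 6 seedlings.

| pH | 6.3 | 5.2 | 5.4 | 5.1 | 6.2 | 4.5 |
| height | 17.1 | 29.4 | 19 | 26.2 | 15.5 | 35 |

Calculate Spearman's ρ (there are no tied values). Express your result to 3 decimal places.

-0.886

Rank pH: 6, 3, 4, 2, 5, 1
Rank height: 2, 5, 3, 4, 1, 6
d = rank(pH) − rank(height): 4, -2, 1, -2, 4, -5; Σd² = 66
ρ = 1 − 6Σd² / [n(n²−1)] = 1 − 6×66 / (6×35) = 1 − 396/210 ≈ -0.886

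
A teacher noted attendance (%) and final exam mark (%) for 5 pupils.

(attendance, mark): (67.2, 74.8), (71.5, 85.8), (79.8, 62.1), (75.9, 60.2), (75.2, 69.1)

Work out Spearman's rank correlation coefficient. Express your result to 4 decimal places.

-0.8000

Rank attendance: 1, 2, 5, 4, 3
Rank mark: 4, 5, 2, 1, 3
d = rank(attendance) − rank(mark): -3, -3, 3, 3, 0; Σd² = 36
ρ = 1 − 6Σd² / [n(n²−1)] = 1 − 6×36 / (5×24) = 1 − 216/120 ≈ -0.8000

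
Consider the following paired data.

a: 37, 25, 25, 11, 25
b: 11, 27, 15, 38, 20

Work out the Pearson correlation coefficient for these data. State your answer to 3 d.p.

-0.905

n = 5, Σa = 123, Σb = 111, Σa² = 3365, Σb² = 2919, Σab = 2375
nΣab − ΣaΣb = 11875 − 13653 = -1778
nΣa² − (Σa)² = 16825 − 15129 = 1696; nΣb² − (Σb)² = 14595 − 12321 = 2274
r = -1778 / √(1696 × 2274) = -1778 / 1963.8493 ≈ -0.905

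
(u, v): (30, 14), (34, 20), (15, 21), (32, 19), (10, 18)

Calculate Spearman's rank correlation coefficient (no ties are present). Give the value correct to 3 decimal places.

Rank u: 3, 5, 2, 4, 1
Rank v: 1, 4, 5, 3, 2
d = rank(u) − rank(v): 2, 1, -3, 1, -1; Σd² = 16
ρ = 1 − 6Σd² / [n(n²−1)] = 1 − 6×16 / (5×24) = 1 − 96/120 ≈ 0.200

0.200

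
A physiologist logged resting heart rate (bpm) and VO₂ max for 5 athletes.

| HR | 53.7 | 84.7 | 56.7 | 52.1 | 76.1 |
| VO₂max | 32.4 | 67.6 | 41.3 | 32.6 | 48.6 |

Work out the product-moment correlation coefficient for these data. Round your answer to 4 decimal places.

0.9492

n = 5, Σx = 323.3, Σy = 222.5, Σx² = 21778.29, Σy² = 10749.93, Σxy = 15204.23
nΣxy − ΣxΣy = 76021.15 − 71934.25 = 4086.9
nΣx² − (Σx)² = 108891.45 − 104522.89 = 4368.56; nΣy² − (Σy)² = 53749.65 − 49506.25 = 4243.4
r = 4086.9 / √(4368.56 × 4243.4) = 4086.9 / 4305.5252 ≈ 0.9492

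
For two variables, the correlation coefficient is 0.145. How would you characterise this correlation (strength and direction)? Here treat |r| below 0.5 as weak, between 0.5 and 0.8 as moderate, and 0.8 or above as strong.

r = 0.145 > 0 so the relationship is positive.
|r| = 0.145, which falls in the weak range.

weak positive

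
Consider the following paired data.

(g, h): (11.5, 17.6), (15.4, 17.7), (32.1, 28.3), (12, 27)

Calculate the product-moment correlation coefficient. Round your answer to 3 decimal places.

0.587

n = 4, Σg = 71, Σh = 90.6, Σg² = 1543.82, Σh² = 2152.94, Σgh = 1707.41
nΣgh − ΣgΣh = 6829.64 − 6432.6 = 397.04
nΣg² − (Σg)² = 6175.28 − 5041 = 1134.28; nΣh² − (Σh)² = 8611.76 − 8208.36 = 403.4
r = 397.04 / √(1134.28 × 403.4) = 397.04 / 676.4381 ≈ 0.587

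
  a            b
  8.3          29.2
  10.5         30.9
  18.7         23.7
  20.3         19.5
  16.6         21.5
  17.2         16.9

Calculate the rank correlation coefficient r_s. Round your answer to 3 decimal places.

Rank a: 1, 2, 5, 6, 3, 4
Rank b: 5, 6, 4, 2, 3, 1
d = rank(a) − rank(b): -4, -4, 1, 4, 0, 3; Σd² = 58
ρ = 1 − 6Σd² / [n(n²−1)] = 1 − 6×58 / (6×35) = 1 − 348/210 ≈ -0.657

-0.657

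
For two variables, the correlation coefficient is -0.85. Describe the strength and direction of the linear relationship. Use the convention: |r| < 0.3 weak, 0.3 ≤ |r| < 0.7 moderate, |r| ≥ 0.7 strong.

strong negative

r = -0.85 < 0 so the relationship is negative.
|r| = 0.85, which falls in the strong range.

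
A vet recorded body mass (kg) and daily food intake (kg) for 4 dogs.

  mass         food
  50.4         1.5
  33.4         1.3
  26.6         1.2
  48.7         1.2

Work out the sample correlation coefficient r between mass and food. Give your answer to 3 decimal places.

n = 4, Σx = 159.1, Σy = 5.2, Σx² = 6734.97, Σy² = 6.82, Σxy = 209.38
nΣxy − ΣxΣy = 837.52 − 827.32 = 10.2
nΣx² − (Σx)² = 26939.88 − 25312.81 = 1627.07; nΣy² − (Σy)² = 27.28 − 27.04 = 0.24
r = 10.2 / √(1627.07 × 0.24) = 10.2 / 19.7610 ≈ 0.516

0.516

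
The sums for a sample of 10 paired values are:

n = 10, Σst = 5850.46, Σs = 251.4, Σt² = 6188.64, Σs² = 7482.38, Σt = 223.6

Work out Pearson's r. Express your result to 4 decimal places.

0.1949

r = (nΣst − ΣsΣt) / √[(nΣs² − (Σs)²)(nΣt² − (Σt)²)]
Numerator: 10×5850.46 − 251.4×223.6 = 2291.56
Denominator: √[(74823.8 − 63201.96)(61886.4 − 49996.96)] = √[11621.84 × 11889.44] = 11754.8785
r = 2291.56 / 11754.8785 ≈ 0.1949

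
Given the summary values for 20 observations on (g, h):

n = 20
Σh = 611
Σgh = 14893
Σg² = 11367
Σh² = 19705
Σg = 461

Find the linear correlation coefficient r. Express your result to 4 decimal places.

r = (nΣgh − ΣgΣh) / √[(nΣg² − (Σg)²)(nΣh² − (Σh)²)]
Numerator: 20×14893 − 461×611 = 16189
Denominator: √[(227340 − 212521)(394100 − 373321)] = √[14819 × 20779] = 17547.7634
r = 16189 / 17547.7634 ≈ 0.9226

0.9226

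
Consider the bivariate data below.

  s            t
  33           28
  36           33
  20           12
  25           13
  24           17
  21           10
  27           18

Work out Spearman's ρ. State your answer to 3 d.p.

0.929

Rank s: 6, 7, 1, 4, 3, 2, 5
Rank t: 6, 7, 2, 3, 4, 1, 5
d = rank(s) − rank(t): 0, 0, -1, 1, -1, 1, 0; Σd² = 4
ρ = 1 − 6Σd² / [n(n²−1)] = 1 − 6×4 / (7×48) = 1 − 24/336 ≈ 0.929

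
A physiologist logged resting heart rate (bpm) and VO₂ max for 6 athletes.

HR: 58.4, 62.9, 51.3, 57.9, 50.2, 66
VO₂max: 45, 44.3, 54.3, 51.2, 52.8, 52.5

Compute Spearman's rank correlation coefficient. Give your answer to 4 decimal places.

-0.6000

Rank HR: 4, 5, 2, 3, 1, 6
Rank VO₂max: 2, 1, 6, 3, 5, 4
d = rank(HR) − rank(VO₂max): 2, 4, -4, 0, -4, 2; Σd² = 56
ρ = 1 − 6Σd² / [n(n²−1)] = 1 − 6×56 / (6×35) = 1 − 336/210 ≈ -0.6000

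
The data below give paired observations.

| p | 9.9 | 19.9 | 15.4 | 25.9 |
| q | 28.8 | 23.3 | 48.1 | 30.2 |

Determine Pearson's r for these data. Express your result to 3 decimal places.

-0.211

n = 4, Σp = 71.1, Σq = 130.4, Σp² = 1401.99, Σq² = 4597.98, Σpq = 2271.71
nΣpq − ΣpΣq = 9086.84 − 9271.44 = -184.6
nΣp² − (Σp)² = 5607.96 − 5055.21 = 552.75; nΣq² − (Σq)² = 18391.92 − 17004.16 = 1387.76
r = -184.6 / √(552.75 × 1387.76) = -184.6 / 875.8335 ≈ -0.211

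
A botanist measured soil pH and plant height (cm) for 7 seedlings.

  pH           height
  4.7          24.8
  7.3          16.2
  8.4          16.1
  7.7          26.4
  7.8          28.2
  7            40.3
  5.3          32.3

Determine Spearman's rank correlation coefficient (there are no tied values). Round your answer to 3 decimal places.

Rank pH: 1, 4, 7, 5, 6, 3, 2
Rank height: 3, 2, 1, 4, 5, 7, 6
d = rank(pH) − rank(height): -2, 2, 6, 1, 1, -4, -4; Σd² = 78
ρ = 1 − 6Σd² / [n(n²−1)] = 1 − 6×78 / (7×48) = 1 − 468/336 ≈ -0.393

-0.393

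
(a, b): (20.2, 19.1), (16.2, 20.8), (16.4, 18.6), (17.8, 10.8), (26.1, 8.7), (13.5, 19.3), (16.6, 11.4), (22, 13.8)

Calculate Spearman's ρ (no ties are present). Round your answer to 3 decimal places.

-0.714

Rank a: 6, 2, 3, 5, 8, 1, 4, 7
Rank b: 6, 8, 5, 2, 1, 7, 3, 4
d = rank(a) − rank(b): 0, -6, -2, 3, 7, -6, 1, 3; Σd² = 144
ρ = 1 − 6Σd² / [n(n²−1)] = 1 − 6×144 / (8×63) = 1 − 864/504 ≈ -0.714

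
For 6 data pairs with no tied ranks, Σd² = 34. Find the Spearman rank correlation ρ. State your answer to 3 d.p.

ρ = 1 − 6Σd² / [n(n²−1)] = 1 − 6×34 / (6×35)
  = 1 − 204/210 = 1 − 0.9714 ≈ 0.029

0.029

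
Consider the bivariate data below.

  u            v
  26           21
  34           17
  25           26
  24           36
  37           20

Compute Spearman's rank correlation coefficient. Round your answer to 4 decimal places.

Rank u: 3, 4, 2, 1, 5
Rank v: 3, 1, 4, 5, 2
d = rank(u) − rank(v): 0, 3, -2, -4, 3; Σd² = 38
ρ = 1 − 6Σd² / [n(n²−1)] = 1 − 6×38 / (5×24) = 1 − 228/120 ≈ -0.9000

-0.9000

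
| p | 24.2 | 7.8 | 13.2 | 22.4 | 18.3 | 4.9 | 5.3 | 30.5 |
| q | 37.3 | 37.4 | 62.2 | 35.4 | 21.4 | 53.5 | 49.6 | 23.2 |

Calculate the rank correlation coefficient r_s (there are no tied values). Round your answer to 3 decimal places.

-0.690

Rank p: 7, 3, 4, 6, 5, 1, 2, 8
Rank q: 4, 5, 8, 3, 1, 7, 6, 2
d = rank(p) − rank(q): 3, -2, -4, 3, 4, -6, -4, 6; Σd² = 142
ρ = 1 − 6Σd² / [n(n²−1)] = 1 − 6×142 / (8×63) = 1 − 852/504 ≈ -0.690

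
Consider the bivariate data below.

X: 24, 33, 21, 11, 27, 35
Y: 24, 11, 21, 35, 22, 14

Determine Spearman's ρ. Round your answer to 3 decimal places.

-0.771

Rank X: 3, 5, 2, 1, 4, 6
Rank Y: 5, 1, 3, 6, 4, 2
d = rank(X) − rank(Y): -2, 4, -1, -5, 0, 4; Σd² = 62
ρ = 1 − 6Σd² / [n(n²−1)] = 1 − 6×62 / (6×35) = 1 − 372/210 ≈ -0.771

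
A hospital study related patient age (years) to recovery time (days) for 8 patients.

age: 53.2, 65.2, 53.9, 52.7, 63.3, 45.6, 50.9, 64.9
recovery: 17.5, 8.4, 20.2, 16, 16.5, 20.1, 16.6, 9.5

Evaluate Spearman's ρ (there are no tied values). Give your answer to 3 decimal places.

-0.619

Rank age: 4, 8, 5, 3, 6, 1, 2, 7
Rank recovery: 6, 1, 8, 3, 4, 7, 5, 2
d = rank(age) − rank(recovery): -2, 7, -3, 0, 2, -6, -3, 5; Σd² = 136
ρ = 1 − 6Σd² / [n(n²−1)] = 1 − 6×136 / (8×63) = 1 − 816/504 ≈ -0.619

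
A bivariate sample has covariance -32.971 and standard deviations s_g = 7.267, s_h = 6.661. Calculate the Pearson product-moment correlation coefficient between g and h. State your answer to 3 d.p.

r = Cov(g,h) / (s_g · s_h) = -32.971 / (7.267 × 6.661)
  = -32.971 / 48.4055 ≈ -0.681

-0.681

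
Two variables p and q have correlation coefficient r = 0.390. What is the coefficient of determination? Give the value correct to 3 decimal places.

r² = (0.390)² = 0.152

0.152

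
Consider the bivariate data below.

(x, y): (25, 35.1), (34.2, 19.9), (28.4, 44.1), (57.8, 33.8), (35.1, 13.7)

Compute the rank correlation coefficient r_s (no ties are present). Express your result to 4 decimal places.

-0.6000

Rank x: 1, 3, 2, 5, 4
Rank y: 4, 2, 5, 3, 1
d = rank(x) − rank(y): -3, 1, -3, 2, 3; Σd² = 32
ρ = 1 − 6Σd² / [n(n²−1)] = 1 − 6×32 / (5×24) = 1 − 192/120 ≈ -0.6000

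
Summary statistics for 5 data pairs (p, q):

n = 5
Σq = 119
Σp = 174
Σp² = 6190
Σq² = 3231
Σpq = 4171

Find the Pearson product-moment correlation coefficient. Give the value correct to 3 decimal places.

0.129

r = (nΣpq − ΣpΣq) / √[(nΣp² − (Σp)²)(nΣq² − (Σq)²)]
Numerator: 5×4171 − 174×119 = 149
Denominator: √[(30950 − 30276)(16155 − 14161)] = √[674 × 1994] = 1159.2912
r = 149 / 1159.2912 ≈ 0.129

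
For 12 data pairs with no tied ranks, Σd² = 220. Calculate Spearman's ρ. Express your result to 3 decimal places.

ρ = 1 − 6Σd² / [n(n²−1)] = 1 − 6×220 / (12×143)
  = 1 − 1320/1716 = 1 − 0.7692 ≈ 0.231

0.231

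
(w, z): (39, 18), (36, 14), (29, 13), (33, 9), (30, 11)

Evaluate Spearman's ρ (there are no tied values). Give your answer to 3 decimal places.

0.600

Rank w: 5, 4, 1, 3, 2
Rank z: 5, 4, 3, 1, 2
d = rank(w) − rank(z): 0, 0, -2, 2, 0; Σd² = 8
ρ = 1 − 6Σd² / [n(n²−1)] = 1 − 6×8 / (5×24) = 1 − 48/120 ≈ 0.600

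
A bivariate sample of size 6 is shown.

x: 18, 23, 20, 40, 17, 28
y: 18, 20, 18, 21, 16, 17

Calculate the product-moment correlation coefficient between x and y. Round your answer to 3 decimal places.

0.688

n = 6, Σx = 146, Σy = 110, Σx² = 3926, Σy² = 2034, Σxy = 2732
nΣxy − ΣxΣy = 16392 − 16060 = 332
nΣx² − (Σx)² = 23556 − 21316 = 2240; nΣy² − (Σy)² = 12204 − 12100 = 104
r = 332 / √(2240 × 104) = 332 / 482.6593 ≈ 0.688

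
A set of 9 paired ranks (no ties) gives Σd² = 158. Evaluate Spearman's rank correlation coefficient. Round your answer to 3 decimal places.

-0.317

ρ = 1 − 6Σd² / [n(n²−1)] = 1 − 6×158 / (9×80)
  = 1 − 948/720 = 1 − 1.3167 ≈ -0.317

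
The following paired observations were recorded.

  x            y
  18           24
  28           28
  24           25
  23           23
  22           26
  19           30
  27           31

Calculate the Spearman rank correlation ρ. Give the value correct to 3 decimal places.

Rank x: 1, 7, 5, 4, 3, 2, 6
Rank y: 2, 5, 3, 1, 4, 6, 7
d = rank(x) − rank(y): -1, 2, 2, 3, -1, -4, -1; Σd² = 36
ρ = 1 − 6Σd² / [n(n²−1)] = 1 − 6×36 / (7×48) = 1 − 216/336 ≈ 0.357

0.357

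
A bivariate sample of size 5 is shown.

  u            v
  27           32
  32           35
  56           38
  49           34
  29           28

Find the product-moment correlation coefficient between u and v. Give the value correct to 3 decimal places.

0.742

n = 5, Σu = 193, Σv = 167, Σu² = 8131, Σv² = 5633, Σuv = 6590
nΣuv − ΣuΣv = 32950 − 32231 = 719
nΣu² − (Σu)² = 40655 − 37249 = 3406; nΣv² − (Σv)² = 28165 − 27889 = 276
r = 719 / √(3406 × 276) = 719 / 969.5649 ≈ 0.742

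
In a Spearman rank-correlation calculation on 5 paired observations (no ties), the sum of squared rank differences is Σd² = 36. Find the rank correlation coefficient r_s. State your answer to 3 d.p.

ρ = 1 − 6Σd² / [n(n²−1)] = 1 − 6×36 / (5×24)
  = 1 − 216/120 = 1 − 1.8000 ≈ -0.800

-0.800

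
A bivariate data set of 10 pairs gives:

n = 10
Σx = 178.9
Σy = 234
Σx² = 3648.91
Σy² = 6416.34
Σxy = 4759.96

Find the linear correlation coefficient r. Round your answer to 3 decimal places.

0.883

r = (nΣxy − ΣxΣy) / √[(nΣx² − (Σx)²)(nΣy² − (Σy)²)]
Numerator: 10×4759.96 − 178.9×234 = 5737
Denominator: √[(36489.1 − 32005.21)(64163.4 − 54756)] = √[4483.89 × 9407.4] = 6494.7476
r = 5737 / 6494.7476 ≈ 0.883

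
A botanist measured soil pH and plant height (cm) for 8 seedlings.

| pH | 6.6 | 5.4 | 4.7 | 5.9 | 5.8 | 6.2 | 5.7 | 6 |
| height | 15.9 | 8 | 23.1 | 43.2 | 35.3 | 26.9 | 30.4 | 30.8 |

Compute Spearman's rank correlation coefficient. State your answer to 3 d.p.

Rank pH: 8, 2, 1, 5, 4, 7, 3, 6
Rank height: 2, 1, 3, 8, 7, 4, 5, 6
d = rank(pH) − rank(height): 6, 1, -2, -3, -3, 3, -2, 0; Σd² = 72
ρ = 1 − 6Σd² / [n(n²−1)] = 1 − 6×72 / (8×63) = 1 − 432/504 ≈ 0.143

0.143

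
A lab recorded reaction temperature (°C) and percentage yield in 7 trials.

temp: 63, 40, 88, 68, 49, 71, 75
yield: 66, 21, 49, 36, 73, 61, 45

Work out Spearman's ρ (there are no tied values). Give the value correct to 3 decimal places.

Rank temp: 3, 1, 7, 4, 2, 5, 6
Rank yield: 6, 1, 4, 2, 7, 5, 3
d = rank(temp) − rank(yield): -3, 0, 3, 2, -5, 0, 3; Σd² = 56
ρ = 1 − 6Σd² / [n(n²−1)] = 1 − 6×56 / (7×48) = 1 − 336/336 ≈ 0.000

0.000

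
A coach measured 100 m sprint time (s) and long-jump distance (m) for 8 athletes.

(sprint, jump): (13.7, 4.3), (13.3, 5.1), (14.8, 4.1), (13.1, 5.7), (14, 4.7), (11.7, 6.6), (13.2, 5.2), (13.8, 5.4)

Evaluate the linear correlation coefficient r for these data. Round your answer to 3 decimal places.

-0.903

n = 8, Σx = 107.6, Σy = 41.1, Σx² = 1452.8, Σy² = 215.65, Σxy = 548.27
nΣxy − ΣxΣy = 4386.16 − 4422.36 = -36.2
nΣx² − (Σx)² = 11622.4 − 11577.76 = 44.64; nΣy² − (Σy)² = 1725.2 − 1689.21 = 35.99
r = -36.2 / √(44.64 × 35.99) = -36.2 / 40.0823 ≈ -0.903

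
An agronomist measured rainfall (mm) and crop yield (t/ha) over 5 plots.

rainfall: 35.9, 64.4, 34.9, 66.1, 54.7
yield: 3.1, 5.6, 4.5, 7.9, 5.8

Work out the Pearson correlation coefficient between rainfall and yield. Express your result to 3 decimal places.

n = 5, Σx = 256, Σy = 26.9, Σx² = 14015.48, Σy² = 157.27, Σxy = 1468.43
nΣxy − ΣxΣy = 7342.15 − 6886.4 = 455.75
nΣx² − (Σx)² = 70077.4 − 65536 = 4541.4; nΣy² − (Σy)² = 786.35 − 723.61 = 62.74
r = 455.75 / √(4541.4 × 62.74) = 455.75 / 533.7859 ≈ 0.854

0.854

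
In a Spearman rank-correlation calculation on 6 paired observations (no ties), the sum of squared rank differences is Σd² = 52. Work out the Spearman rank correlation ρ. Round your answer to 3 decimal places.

ρ = 1 − 6Σd² / [n(n²−1)] = 1 − 6×52 / (6×35)
  = 1 − 312/210 = 1 − 1.4857 ≈ -0.486

-0.486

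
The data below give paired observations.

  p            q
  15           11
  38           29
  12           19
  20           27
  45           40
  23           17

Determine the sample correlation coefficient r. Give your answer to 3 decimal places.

n = 6, Σp = 153, Σq = 143, Σp² = 4767, Σq² = 3941, Σpq = 4226
nΣpq − ΣpΣq = 25356 − 21879 = 3477
nΣp² − (Σp)² = 28602 − 23409 = 5193; nΣq² − (Σq)² = 23646 − 20449 = 3197
r = 3477 / √(5193 × 3197) = 3477 / 4074.5578 ≈ 0.853

0.853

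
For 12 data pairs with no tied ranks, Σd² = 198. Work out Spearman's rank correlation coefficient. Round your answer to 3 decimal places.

ρ = 1 − 6Σd² / [n(n²−1)] = 1 − 6×198 / (12×143)
  = 1 − 1188/1716 = 1 − 0.6923 ≈ 0.308

0.308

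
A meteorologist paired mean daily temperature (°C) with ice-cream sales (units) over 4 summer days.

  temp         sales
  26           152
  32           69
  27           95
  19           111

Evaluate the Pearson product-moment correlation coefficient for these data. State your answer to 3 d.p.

-0.480

n = 4, Σx = 104, Σy = 427, Σx² = 2790, Σy² = 49211, Σxy = 10834
nΣxy − ΣxΣy = 43336 − 44408 = -1072
nΣx² − (Σx)² = 11160 − 10816 = 344; nΣy² − (Σy)² = 196844 − 182329 = 14515
r = -1072 / √(344 × 14515) = -1072 / 2234.5380 ≈ -0.480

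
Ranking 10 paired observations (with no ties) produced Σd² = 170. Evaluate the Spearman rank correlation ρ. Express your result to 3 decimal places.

-0.030

ρ = 1 − 6Σd² / [n(n²−1)] = 1 − 6×170 / (10×99)
  = 1 − 1020/990 = 1 − 1.0303 ≈ -0.030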